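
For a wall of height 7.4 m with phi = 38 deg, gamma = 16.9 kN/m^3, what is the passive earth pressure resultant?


Result: 1945.17 kN/m

Derivation:
Compute passive earth pressure coefficient:
Kp = tan^2(45 + phi/2) = tan^2(64.0) = 4.203746
Compute passive force:
Pp = 0.5 * Kp * gamma * H^2
Pp = 0.5 * 4.203746 * 16.9 * 7.4^2
Pp = 1945.17 kN/m


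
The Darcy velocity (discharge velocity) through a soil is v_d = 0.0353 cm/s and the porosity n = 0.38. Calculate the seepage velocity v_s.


Using v_s = v_d / n
v_s = 0.0353 / 0.38
v_s = 0.09289 cm/s


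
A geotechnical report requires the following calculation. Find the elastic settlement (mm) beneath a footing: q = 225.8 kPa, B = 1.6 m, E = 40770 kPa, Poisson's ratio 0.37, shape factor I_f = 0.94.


Result: 7.189 mm

Derivation:
Using Se = q * B * (1 - nu^2) * I_f / E
1 - nu^2 = 1 - 0.37^2 = 0.8631
Se = 225.8 * 1.6 * 0.8631 * 0.94 / 40770
Se = 0.007189 m
Convert to mm: Se = 0.007189 * 1000 = 7.189 mm


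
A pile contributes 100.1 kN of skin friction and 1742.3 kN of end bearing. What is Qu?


Using Qu = Qf + Qb
Qu = 100.1 + 1742.3
Qu = 1842.4 kN


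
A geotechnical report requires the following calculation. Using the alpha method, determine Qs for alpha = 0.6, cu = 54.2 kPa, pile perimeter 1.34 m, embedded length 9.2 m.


Result: 400.91 kN

Derivation:
Using Qs = alpha * cu * perimeter * L
Qs = 0.6 * 54.2 * 1.34 * 9.2
Qs = 400.91 kN


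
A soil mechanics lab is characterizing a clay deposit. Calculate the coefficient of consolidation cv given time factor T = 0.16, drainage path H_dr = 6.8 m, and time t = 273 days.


Using cv = T * H_dr^2 / t
H_dr^2 = 6.8^2 = 46.24
cv = 0.16 * 46.24 / 273
cv = 0.0271 m^2/day


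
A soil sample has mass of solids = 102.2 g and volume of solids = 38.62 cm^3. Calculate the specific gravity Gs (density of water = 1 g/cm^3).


Result: 2.646

Derivation:
Using Gs = m_s / (V_s * rho_w)
Since rho_w = 1 g/cm^3:
Gs = 102.2 / 38.62
Gs = 2.646


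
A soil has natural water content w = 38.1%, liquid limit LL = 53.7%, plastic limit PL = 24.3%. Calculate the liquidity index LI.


First compute the plasticity index:
PI = LL - PL = 53.7 - 24.3 = 29.4
Then compute the liquidity index:
LI = (w - PL) / PI
LI = (38.1 - 24.3) / 29.4
LI = 0.469


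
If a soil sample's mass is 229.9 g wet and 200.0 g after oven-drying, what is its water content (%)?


Result: 14.95 %

Derivation:
Using w = (m_wet - m_dry) / m_dry * 100
m_wet - m_dry = 229.9 - 200.0 = 29.9 g
w = 29.9 / 200.0 * 100
w = 14.95 %


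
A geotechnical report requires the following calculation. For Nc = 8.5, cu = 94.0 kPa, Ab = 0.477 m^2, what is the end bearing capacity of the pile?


Using Qb = Nc * cu * Ab
Qb = 8.5 * 94.0 * 0.477
Qb = 381.12 kN


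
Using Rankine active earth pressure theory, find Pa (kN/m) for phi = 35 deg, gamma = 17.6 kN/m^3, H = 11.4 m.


Compute active earth pressure coefficient:
Ka = tan^2(45 - phi/2) = tan^2(27.5) = 0.27099
Compute active force:
Pa = 0.5 * Ka * gamma * H^2
Pa = 0.5 * 0.27099 * 17.6 * 11.4^2
Pa = 309.92 kN/m


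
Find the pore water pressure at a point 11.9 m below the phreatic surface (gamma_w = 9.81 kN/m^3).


Using u = gamma_w * h_w
u = 9.81 * 11.9
u = 116.74 kPa


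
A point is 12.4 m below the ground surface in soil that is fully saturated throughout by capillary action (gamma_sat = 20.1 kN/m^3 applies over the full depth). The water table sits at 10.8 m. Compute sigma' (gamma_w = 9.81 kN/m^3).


Total stress = gamma_sat * depth
sigma = 20.1 * 12.4 = 249.24 kPa
Pore water pressure u = gamma_w * (depth - d_wt)
u = 9.81 * (12.4 - 10.8) = 15.696 kPa
Effective stress = sigma - u
sigma' = 249.24 - 15.696 = 233.54 kPa


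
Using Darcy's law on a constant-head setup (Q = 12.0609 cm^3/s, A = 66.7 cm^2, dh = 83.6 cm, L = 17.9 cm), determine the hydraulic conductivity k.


Compute hydraulic gradient:
i = dh / L = 83.6 / 17.9 = 4.67039
Then apply Darcy's law:
k = Q / (A * i)
k = 12.0609 / (66.7 * 4.67039)
k = 12.0609 / 311.515
k = 0.038717 cm/s


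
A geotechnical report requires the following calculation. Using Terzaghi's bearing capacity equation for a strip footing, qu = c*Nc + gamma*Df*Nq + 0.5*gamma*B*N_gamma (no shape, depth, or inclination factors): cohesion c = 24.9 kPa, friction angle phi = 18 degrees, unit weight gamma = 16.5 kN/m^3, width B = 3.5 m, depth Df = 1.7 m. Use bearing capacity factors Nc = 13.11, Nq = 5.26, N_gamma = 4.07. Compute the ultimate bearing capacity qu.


Compute qu = c*Nc + gamma*Df*Nq + 0.5*gamma*B*N_gamma
Term 1: 24.9 * 13.11 = 326.439
Term 2: 16.5 * 1.7 * 5.26 = 147.543
Term 3: 0.5 * 16.5 * 3.5 * 4.07 = 117.52125
qu = 326.439 + 147.543 + 117.52125
qu = 591.5 kPa


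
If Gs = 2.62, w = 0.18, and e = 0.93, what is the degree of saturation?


Using S = Gs * w / e
S = 2.62 * 0.18 / 0.93
S = 0.5071


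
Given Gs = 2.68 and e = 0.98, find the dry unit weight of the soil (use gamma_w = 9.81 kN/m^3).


Result: 13.278 kN/m^3

Derivation:
Using gamma_d = Gs * gamma_w / (1 + e)
gamma_d = 2.68 * 9.81 / (1 + 0.98)
gamma_d = 2.68 * 9.81 / 1.98
gamma_d = 13.278 kN/m^3


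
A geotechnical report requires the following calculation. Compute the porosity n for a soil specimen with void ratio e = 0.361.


Using the relation n = e / (1 + e)
n = 0.361 / (1 + 0.361)
n = 0.361 / 1.361
n = 0.2652


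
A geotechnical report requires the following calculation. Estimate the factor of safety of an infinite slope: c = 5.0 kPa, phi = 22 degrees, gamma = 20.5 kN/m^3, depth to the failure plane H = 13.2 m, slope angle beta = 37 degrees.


Result: 0.575

Derivation:
Using Fs = c / (gamma*H*sin(beta)*cos(beta)) + tan(phi)/tan(beta)
Cohesion contribution = 5.0 / (20.5*13.2*sin(37)*cos(37))
Cohesion contribution = 0.0384442
Friction contribution = tan(22)/tan(37) = 0.536161
Fs = 0.0384442 + 0.536161
Fs = 0.575


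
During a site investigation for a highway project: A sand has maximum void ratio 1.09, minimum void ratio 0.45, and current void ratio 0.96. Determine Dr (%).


Result: 20.31 %

Derivation:
Using Dr = (e_max - e) / (e_max - e_min) * 100
e_max - e = 1.09 - 0.96 = 0.13
e_max - e_min = 1.09 - 0.45 = 0.64
Dr = 0.13 / 0.64 * 100
Dr = 20.31 %


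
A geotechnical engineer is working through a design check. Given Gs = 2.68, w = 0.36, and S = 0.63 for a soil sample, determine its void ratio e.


Using the relation e = Gs * w / S
e = 2.68 * 0.36 / 0.63
e = 1.5314


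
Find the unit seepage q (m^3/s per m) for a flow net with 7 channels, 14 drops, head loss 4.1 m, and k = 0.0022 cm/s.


Result: 4.51e-05 m^3/s per m

Derivation:
Convert k to m/s for unit consistency with H:
k = 0.0022 cm/s = 0.0022 / 100 m/s = 2.2e-05 m/s
Using q = k * H * Nf / Nd
Nf / Nd = 7 / 14 = 0.5
q = 2.2e-05 * 4.1 * 0.5
q = 4.51e-05 m^3/s per m


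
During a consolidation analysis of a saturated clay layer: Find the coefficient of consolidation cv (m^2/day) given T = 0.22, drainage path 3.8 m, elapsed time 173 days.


Result: 0.01836 m^2/day

Derivation:
Using cv = T * H_dr^2 / t
H_dr^2 = 3.8^2 = 14.44
cv = 0.22 * 14.44 / 173
cv = 0.01836 m^2/day


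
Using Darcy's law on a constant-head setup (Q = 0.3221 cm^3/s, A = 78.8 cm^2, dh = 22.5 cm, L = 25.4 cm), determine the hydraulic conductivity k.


Compute hydraulic gradient:
i = dh / L = 22.5 / 25.4 = 0.885827
Then apply Darcy's law:
k = Q / (A * i)
k = 0.3221 / (78.8 * 0.885827)
k = 0.3221 / 69.8031
k = 0.004614 cm/s


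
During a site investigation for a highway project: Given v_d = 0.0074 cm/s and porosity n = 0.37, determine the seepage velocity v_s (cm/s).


Using v_s = v_d / n
v_s = 0.0074 / 0.37
v_s = 0.02 cm/s


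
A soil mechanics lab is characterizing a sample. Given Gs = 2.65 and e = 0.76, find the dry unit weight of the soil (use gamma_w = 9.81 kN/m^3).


Result: 14.771 kN/m^3

Derivation:
Using gamma_d = Gs * gamma_w / (1 + e)
gamma_d = 2.65 * 9.81 / (1 + 0.76)
gamma_d = 2.65 * 9.81 / 1.76
gamma_d = 14.771 kN/m^3


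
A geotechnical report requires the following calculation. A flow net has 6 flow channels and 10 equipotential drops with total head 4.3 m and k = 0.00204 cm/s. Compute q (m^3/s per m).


Result: 5.263e-05 m^3/s per m

Derivation:
Convert k to m/s for unit consistency with H:
k = 0.00204 cm/s = 0.00204 / 100 m/s = 2.04e-05 m/s
Using q = k * H * Nf / Nd
Nf / Nd = 6 / 10 = 0.6
q = 2.04e-05 * 4.3 * 0.6
q = 5.263e-05 m^3/s per m


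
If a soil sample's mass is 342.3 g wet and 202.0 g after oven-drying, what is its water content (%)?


Result: 69.46 %

Derivation:
Using w = (m_wet - m_dry) / m_dry * 100
m_wet - m_dry = 342.3 - 202.0 = 140.3 g
w = 140.3 / 202.0 * 100
w = 69.46 %


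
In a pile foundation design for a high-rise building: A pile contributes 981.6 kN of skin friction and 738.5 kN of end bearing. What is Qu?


Using Qu = Qf + Qb
Qu = 981.6 + 738.5
Qu = 1720.1 kN


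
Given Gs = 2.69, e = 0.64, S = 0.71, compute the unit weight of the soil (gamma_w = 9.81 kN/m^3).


Result: 18.809 kN/m^3

Derivation:
Using gamma = gamma_w * (Gs + S*e) / (1 + e)
Numerator: Gs + S*e = 2.69 + 0.71*0.64 = 3.1444
Denominator: 1 + e = 1 + 0.64 = 1.64
gamma = 9.81 * 3.1444 / 1.64
gamma = 18.809 kN/m^3


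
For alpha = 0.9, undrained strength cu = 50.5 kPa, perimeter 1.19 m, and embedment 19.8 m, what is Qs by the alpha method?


Using Qs = alpha * cu * perimeter * L
Qs = 0.9 * 50.5 * 1.19 * 19.8
Qs = 1070.89 kN


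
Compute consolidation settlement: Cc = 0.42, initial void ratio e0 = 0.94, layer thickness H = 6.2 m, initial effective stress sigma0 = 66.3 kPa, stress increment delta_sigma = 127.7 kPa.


Result: 0.6259 m

Derivation:
Using Sc = Cc * H / (1 + e0) * log10((sigma0 + delta_sigma) / sigma0)
Stress ratio = (66.3 + 127.7) / 66.3 = 2.92609
log10(2.92609) = 0.466288
Cc * H / (1 + e0) = 0.42 * 6.2 / (1 + 0.94) = 1.34227
Sc = 1.34227 * 0.466288
Sc = 0.6259 m


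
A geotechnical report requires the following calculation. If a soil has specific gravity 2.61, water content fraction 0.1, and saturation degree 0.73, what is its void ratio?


Using the relation e = Gs * w / S
e = 2.61 * 0.1 / 0.73
e = 0.3575


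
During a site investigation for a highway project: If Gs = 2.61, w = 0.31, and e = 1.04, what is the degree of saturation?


Using S = Gs * w / e
S = 2.61 * 0.31 / 1.04
S = 0.778


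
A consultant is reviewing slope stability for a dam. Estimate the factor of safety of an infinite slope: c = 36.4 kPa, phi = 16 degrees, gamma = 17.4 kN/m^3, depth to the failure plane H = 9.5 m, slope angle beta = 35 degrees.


Using Fs = c / (gamma*H*sin(beta)*cos(beta)) + tan(phi)/tan(beta)
Cohesion contribution = 36.4 / (17.4*9.5*sin(35)*cos(35))
Cohesion contribution = 0.468676
Friction contribution = tan(16)/tan(35) = 0.409515
Fs = 0.468676 + 0.409515
Fs = 0.878


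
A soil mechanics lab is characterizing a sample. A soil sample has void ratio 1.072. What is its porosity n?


Using the relation n = e / (1 + e)
n = 1.072 / (1 + 1.072)
n = 1.072 / 2.072
n = 0.5174


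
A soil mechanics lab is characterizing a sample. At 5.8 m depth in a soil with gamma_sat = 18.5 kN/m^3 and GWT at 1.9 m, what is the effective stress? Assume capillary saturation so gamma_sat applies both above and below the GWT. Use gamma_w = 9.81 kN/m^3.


Total stress = gamma_sat * depth
sigma = 18.5 * 5.8 = 107.3 kPa
Pore water pressure u = gamma_w * (depth - d_wt)
u = 9.81 * (5.8 - 1.9) = 38.259 kPa
Effective stress = sigma - u
sigma' = 107.3 - 38.259 = 69.04 kPa


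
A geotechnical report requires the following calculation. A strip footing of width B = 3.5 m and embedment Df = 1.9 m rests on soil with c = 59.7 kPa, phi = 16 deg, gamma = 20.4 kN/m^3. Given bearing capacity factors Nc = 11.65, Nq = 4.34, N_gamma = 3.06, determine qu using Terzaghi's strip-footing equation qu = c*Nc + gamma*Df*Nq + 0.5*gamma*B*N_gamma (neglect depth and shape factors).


Compute qu = c*Nc + gamma*Df*Nq + 0.5*gamma*B*N_gamma
Term 1: 59.7 * 11.65 = 695.505
Term 2: 20.4 * 1.9 * 4.34 = 168.2184
Term 3: 0.5 * 20.4 * 3.5 * 3.06 = 109.242
qu = 695.505 + 168.2184 + 109.242
qu = 972.97 kPa


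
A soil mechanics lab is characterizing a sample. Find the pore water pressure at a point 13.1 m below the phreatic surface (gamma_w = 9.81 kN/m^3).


Using u = gamma_w * h_w
u = 9.81 * 13.1
u = 128.51 kPa


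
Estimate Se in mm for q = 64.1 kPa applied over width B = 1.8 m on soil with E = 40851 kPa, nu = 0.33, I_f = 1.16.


Result: 2.92 mm

Derivation:
Using Se = q * B * (1 - nu^2) * I_f / E
1 - nu^2 = 1 - 0.33^2 = 0.8911
Se = 64.1 * 1.8 * 0.8911 * 1.16 / 40851
Se = 0.002920 m
Convert to mm: Se = 0.002920 * 1000 = 2.92 mm


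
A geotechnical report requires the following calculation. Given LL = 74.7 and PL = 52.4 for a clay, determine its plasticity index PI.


Result: 22.3

Derivation:
Using PI = LL - PL
PI = 74.7 - 52.4
PI = 22.3


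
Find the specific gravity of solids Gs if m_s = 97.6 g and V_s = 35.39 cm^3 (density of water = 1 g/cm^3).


Using Gs = m_s / (V_s * rho_w)
Since rho_w = 1 g/cm^3:
Gs = 97.6 / 35.39
Gs = 2.758


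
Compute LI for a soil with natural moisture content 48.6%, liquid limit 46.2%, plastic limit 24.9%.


First compute the plasticity index:
PI = LL - PL = 46.2 - 24.9 = 21.3
Then compute the liquidity index:
LI = (w - PL) / PI
LI = (48.6 - 24.9) / 21.3
LI = 1.113


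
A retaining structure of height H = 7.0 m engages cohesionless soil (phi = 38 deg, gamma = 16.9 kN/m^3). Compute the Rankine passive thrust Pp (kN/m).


Result: 1740.56 kN/m

Derivation:
Compute passive earth pressure coefficient:
Kp = tan^2(45 + phi/2) = tan^2(64.0) = 4.203746
Compute passive force:
Pp = 0.5 * Kp * gamma * H^2
Pp = 0.5 * 4.203746 * 16.9 * 7.0^2
Pp = 1740.56 kN/m


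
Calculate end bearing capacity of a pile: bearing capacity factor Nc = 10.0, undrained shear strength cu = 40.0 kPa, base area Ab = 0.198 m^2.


Result: 79.2 kN

Derivation:
Using Qb = Nc * cu * Ab
Qb = 10.0 * 40.0 * 0.198
Qb = 79.2 kN


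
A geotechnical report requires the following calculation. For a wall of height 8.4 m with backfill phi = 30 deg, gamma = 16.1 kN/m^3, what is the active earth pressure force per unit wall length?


Compute active earth pressure coefficient:
Ka = tan^2(45 - phi/2) = tan^2(30.0) = 0.333333
Compute active force:
Pa = 0.5 * Ka * gamma * H^2
Pa = 0.5 * 0.333333 * 16.1 * 8.4^2
Pa = 189.34 kN/m


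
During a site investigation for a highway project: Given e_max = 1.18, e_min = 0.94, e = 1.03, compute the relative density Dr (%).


Using Dr = (e_max - e) / (e_max - e_min) * 100
e_max - e = 1.18 - 1.03 = 0.15
e_max - e_min = 1.18 - 0.94 = 0.24
Dr = 0.15 / 0.24 * 100
Dr = 62.5 %


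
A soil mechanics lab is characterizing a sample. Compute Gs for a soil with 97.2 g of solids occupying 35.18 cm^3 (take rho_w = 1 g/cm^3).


Result: 2.763

Derivation:
Using Gs = m_s / (V_s * rho_w)
Since rho_w = 1 g/cm^3:
Gs = 97.2 / 35.18
Gs = 2.763


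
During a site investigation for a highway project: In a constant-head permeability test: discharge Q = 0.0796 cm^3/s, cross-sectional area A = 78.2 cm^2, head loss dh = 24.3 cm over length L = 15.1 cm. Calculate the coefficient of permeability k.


Compute hydraulic gradient:
i = dh / L = 24.3 / 15.1 = 1.60927
Then apply Darcy's law:
k = Q / (A * i)
k = 0.0796 / (78.2 * 1.60927)
k = 0.0796 / 125.845
k = 0.000633 cm/s


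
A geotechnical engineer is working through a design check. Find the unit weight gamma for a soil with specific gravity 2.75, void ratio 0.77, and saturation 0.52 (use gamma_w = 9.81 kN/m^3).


Using gamma = gamma_w * (Gs + S*e) / (1 + e)
Numerator: Gs + S*e = 2.75 + 0.52*0.77 = 3.1504
Denominator: 1 + e = 1 + 0.77 = 1.77
gamma = 9.81 * 3.1504 / 1.77
gamma = 17.461 kN/m^3


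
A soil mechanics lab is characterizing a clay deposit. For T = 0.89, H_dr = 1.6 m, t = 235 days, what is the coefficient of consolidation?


Using cv = T * H_dr^2 / t
H_dr^2 = 1.6^2 = 2.56
cv = 0.89 * 2.56 / 235
cv = 0.0097 m^2/day


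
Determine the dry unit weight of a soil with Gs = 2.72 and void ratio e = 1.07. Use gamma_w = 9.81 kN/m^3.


Result: 12.89 kN/m^3

Derivation:
Using gamma_d = Gs * gamma_w / (1 + e)
gamma_d = 2.72 * 9.81 / (1 + 1.07)
gamma_d = 2.72 * 9.81 / 2.07
gamma_d = 12.89 kN/m^3


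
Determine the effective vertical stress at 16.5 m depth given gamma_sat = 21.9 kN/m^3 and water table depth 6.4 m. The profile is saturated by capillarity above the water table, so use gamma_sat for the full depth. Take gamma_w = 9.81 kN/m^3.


Total stress = gamma_sat * depth
sigma = 21.9 * 16.5 = 361.35 kPa
Pore water pressure u = gamma_w * (depth - d_wt)
u = 9.81 * (16.5 - 6.4) = 99.081 kPa
Effective stress = sigma - u
sigma' = 361.35 - 99.081 = 262.27 kPa


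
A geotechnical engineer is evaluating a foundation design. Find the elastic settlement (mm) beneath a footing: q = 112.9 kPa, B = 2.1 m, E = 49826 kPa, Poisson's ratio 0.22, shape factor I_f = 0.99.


Result: 4.483 mm

Derivation:
Using Se = q * B * (1 - nu^2) * I_f / E
1 - nu^2 = 1 - 0.22^2 = 0.9516
Se = 112.9 * 2.1 * 0.9516 * 0.99 / 49826
Se = 0.004483 m
Convert to mm: Se = 0.004483 * 1000 = 4.483 mm


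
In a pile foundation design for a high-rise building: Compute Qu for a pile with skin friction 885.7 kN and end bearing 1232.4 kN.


Result: 2118.1 kN

Derivation:
Using Qu = Qf + Qb
Qu = 885.7 + 1232.4
Qu = 2118.1 kN


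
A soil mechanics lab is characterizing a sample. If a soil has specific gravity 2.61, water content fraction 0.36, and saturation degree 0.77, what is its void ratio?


Using the relation e = Gs * w / S
e = 2.61 * 0.36 / 0.77
e = 1.2203


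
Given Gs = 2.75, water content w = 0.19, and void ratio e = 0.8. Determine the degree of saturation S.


Using S = Gs * w / e
S = 2.75 * 0.19 / 0.8
S = 0.6531


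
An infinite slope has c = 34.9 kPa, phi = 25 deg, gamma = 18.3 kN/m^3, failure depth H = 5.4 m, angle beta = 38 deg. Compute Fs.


Using Fs = c / (gamma*H*sin(beta)*cos(beta)) + tan(phi)/tan(beta)
Cohesion contribution = 34.9 / (18.3*5.4*sin(38)*cos(38))
Cohesion contribution = 0.727958
Friction contribution = tan(25)/tan(38) = 0.596847
Fs = 0.727958 + 0.596847
Fs = 1.325


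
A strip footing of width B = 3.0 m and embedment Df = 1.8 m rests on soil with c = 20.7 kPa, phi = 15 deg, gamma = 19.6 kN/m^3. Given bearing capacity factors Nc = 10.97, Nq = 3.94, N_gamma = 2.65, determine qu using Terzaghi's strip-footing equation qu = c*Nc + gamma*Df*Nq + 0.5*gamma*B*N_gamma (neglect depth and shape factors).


Compute qu = c*Nc + gamma*Df*Nq + 0.5*gamma*B*N_gamma
Term 1: 20.7 * 10.97 = 227.079
Term 2: 19.6 * 1.8 * 3.94 = 139.0032
Term 3: 0.5 * 19.6 * 3.0 * 2.65 = 77.91
qu = 227.079 + 139.0032 + 77.91
qu = 443.99 kPa


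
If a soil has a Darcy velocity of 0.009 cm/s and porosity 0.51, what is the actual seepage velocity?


Using v_s = v_d / n
v_s = 0.009 / 0.51
v_s = 0.01765 cm/s


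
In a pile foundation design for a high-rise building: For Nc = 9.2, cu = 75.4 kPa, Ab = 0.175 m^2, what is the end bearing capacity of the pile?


Result: 121.39 kN

Derivation:
Using Qb = Nc * cu * Ab
Qb = 9.2 * 75.4 * 0.175
Qb = 121.39 kN


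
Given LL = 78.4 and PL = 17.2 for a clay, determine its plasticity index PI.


Result: 61.2

Derivation:
Using PI = LL - PL
PI = 78.4 - 17.2
PI = 61.2


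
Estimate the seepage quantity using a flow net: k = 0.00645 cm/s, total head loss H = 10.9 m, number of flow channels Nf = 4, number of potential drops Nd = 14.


Convert k to m/s for unit consistency with H:
k = 0.00645 cm/s = 0.00645 / 100 m/s = 6.45e-05 m/s
Using q = k * H * Nf / Nd
Nf / Nd = 4 / 14 = 0.2857
q = 6.45e-05 * 10.9 * 0.2857
q = 0.0002009 m^3/s per m


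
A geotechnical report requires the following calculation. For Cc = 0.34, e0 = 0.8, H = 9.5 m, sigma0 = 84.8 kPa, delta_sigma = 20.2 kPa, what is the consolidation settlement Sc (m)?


Using Sc = Cc * H / (1 + e0) * log10((sigma0 + delta_sigma) / sigma0)
Stress ratio = (84.8 + 20.2) / 84.8 = 1.23821
log10(1.23821) = 0.0927934
Cc * H / (1 + e0) = 0.34 * 9.5 / (1 + 0.8) = 1.79444
Sc = 1.79444 * 0.0927934
Sc = 0.1665 m


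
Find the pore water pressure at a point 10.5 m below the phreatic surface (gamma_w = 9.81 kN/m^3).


Result: 103.01 kPa

Derivation:
Using u = gamma_w * h_w
u = 9.81 * 10.5
u = 103.01 kPa


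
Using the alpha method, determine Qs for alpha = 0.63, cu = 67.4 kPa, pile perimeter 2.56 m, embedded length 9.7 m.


Using Qs = alpha * cu * perimeter * L
Qs = 0.63 * 67.4 * 2.56 * 9.7
Qs = 1054.42 kN


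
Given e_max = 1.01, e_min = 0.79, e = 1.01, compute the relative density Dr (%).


Result: 0.0 %

Derivation:
Using Dr = (e_max - e) / (e_max - e_min) * 100
e_max - e = 1.01 - 1.01 = 0.0
e_max - e_min = 1.01 - 0.79 = 0.22
Dr = 0.0 / 0.22 * 100
Dr = 0.0 %


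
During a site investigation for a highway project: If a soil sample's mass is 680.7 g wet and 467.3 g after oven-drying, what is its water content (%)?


Result: 45.67 %

Derivation:
Using w = (m_wet - m_dry) / m_dry * 100
m_wet - m_dry = 680.7 - 467.3 = 213.4 g
w = 213.4 / 467.3 * 100
w = 45.67 %


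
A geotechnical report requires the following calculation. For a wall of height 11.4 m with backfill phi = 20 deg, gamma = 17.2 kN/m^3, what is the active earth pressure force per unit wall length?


Compute active earth pressure coefficient:
Ka = tan^2(45 - phi/2) = tan^2(35.0) = 0.490291
Compute active force:
Pa = 0.5 * Ka * gamma * H^2
Pa = 0.5 * 0.490291 * 17.2 * 11.4^2
Pa = 547.98 kN/m


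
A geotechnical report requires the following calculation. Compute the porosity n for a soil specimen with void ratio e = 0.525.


Using the relation n = e / (1 + e)
n = 0.525 / (1 + 0.525)
n = 0.525 / 1.525
n = 0.3443


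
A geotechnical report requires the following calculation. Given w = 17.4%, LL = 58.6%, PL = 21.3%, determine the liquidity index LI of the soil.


First compute the plasticity index:
PI = LL - PL = 58.6 - 21.3 = 37.3
Then compute the liquidity index:
LI = (w - PL) / PI
LI = (17.4 - 21.3) / 37.3
LI = -0.105


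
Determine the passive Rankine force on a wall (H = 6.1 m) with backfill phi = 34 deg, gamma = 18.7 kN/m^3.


Result: 1230.62 kN/m

Derivation:
Compute passive earth pressure coefficient:
Kp = tan^2(45 + phi/2) = tan^2(62.0) = 3.537132
Compute passive force:
Pp = 0.5 * Kp * gamma * H^2
Pp = 0.5 * 3.537132 * 18.7 * 6.1^2
Pp = 1230.62 kN/m


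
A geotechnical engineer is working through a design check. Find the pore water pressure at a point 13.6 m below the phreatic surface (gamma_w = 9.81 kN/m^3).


Using u = gamma_w * h_w
u = 9.81 * 13.6
u = 133.42 kPa


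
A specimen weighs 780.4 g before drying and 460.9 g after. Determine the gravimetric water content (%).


Result: 69.32 %

Derivation:
Using w = (m_wet - m_dry) / m_dry * 100
m_wet - m_dry = 780.4 - 460.9 = 319.5 g
w = 319.5 / 460.9 * 100
w = 69.32 %


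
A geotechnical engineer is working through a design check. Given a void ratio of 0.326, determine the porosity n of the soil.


Using the relation n = e / (1 + e)
n = 0.326 / (1 + 0.326)
n = 0.326 / 1.326
n = 0.2459


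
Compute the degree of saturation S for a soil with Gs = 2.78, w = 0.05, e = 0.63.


Using S = Gs * w / e
S = 2.78 * 0.05 / 0.63
S = 0.2206


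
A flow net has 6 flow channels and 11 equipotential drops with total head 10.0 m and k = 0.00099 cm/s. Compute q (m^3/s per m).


Result: 5.4e-05 m^3/s per m

Derivation:
Convert k to m/s for unit consistency with H:
k = 0.00099 cm/s = 0.00099 / 100 m/s = 9.9e-06 m/s
Using q = k * H * Nf / Nd
Nf / Nd = 6 / 11 = 0.5455
q = 9.9e-06 * 10.0 * 0.5455
q = 5.4e-05 m^3/s per m


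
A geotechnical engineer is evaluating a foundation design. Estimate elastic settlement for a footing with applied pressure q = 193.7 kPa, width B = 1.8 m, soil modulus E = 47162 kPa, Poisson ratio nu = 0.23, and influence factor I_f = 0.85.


Using Se = q * B * (1 - nu^2) * I_f / E
1 - nu^2 = 1 - 0.23^2 = 0.9471
Se = 193.7 * 1.8 * 0.9471 * 0.85 / 47162
Se = 0.005951 m
Convert to mm: Se = 0.005951 * 1000 = 5.951 mm


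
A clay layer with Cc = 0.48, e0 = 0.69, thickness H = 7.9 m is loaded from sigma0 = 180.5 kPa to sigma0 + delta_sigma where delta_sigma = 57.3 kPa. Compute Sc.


Using Sc = Cc * H / (1 + e0) * log10((sigma0 + delta_sigma) / sigma0)
Stress ratio = (180.5 + 57.3) / 180.5 = 1.31745
log10(1.31745) = 0.119735
Cc * H / (1 + e0) = 0.48 * 7.9 / (1 + 0.69) = 2.24379
Sc = 2.24379 * 0.119735
Sc = 0.2687 m


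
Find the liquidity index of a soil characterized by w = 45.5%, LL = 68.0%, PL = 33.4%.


Result: 0.35

Derivation:
First compute the plasticity index:
PI = LL - PL = 68.0 - 33.4 = 34.6
Then compute the liquidity index:
LI = (w - PL) / PI
LI = (45.5 - 33.4) / 34.6
LI = 0.35


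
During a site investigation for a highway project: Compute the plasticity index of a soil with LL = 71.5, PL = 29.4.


Using PI = LL - PL
PI = 71.5 - 29.4
PI = 42.1


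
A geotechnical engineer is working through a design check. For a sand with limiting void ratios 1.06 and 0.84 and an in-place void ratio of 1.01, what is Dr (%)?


Using Dr = (e_max - e) / (e_max - e_min) * 100
e_max - e = 1.06 - 1.01 = 0.05
e_max - e_min = 1.06 - 0.84 = 0.22
Dr = 0.05 / 0.22 * 100
Dr = 22.73 %


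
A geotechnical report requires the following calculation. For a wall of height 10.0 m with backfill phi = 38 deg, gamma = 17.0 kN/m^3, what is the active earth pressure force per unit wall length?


Compute active earth pressure coefficient:
Ka = tan^2(45 - phi/2) = tan^2(26.0) = 0.237883
Compute active force:
Pa = 0.5 * Ka * gamma * H^2
Pa = 0.5 * 0.237883 * 17.0 * 10.0^2
Pa = 202.2 kN/m


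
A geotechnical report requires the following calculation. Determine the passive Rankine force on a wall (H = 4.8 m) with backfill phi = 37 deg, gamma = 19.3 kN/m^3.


Compute passive earth pressure coefficient:
Kp = tan^2(45 + phi/2) = tan^2(63.5) = 4.022791
Compute passive force:
Pp = 0.5 * Kp * gamma * H^2
Pp = 0.5 * 4.022791 * 19.3 * 4.8^2
Pp = 894.41 kN/m


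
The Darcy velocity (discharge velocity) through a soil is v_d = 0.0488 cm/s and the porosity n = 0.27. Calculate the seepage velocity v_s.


Result: 0.18074 cm/s

Derivation:
Using v_s = v_d / n
v_s = 0.0488 / 0.27
v_s = 0.18074 cm/s


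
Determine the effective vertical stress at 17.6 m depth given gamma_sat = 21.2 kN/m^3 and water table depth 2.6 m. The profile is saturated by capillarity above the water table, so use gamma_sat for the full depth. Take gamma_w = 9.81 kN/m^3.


Result: 225.97 kPa

Derivation:
Total stress = gamma_sat * depth
sigma = 21.2 * 17.6 = 373.12 kPa
Pore water pressure u = gamma_w * (depth - d_wt)
u = 9.81 * (17.6 - 2.6) = 147.15 kPa
Effective stress = sigma - u
sigma' = 373.12 - 147.15 = 225.97 kPa


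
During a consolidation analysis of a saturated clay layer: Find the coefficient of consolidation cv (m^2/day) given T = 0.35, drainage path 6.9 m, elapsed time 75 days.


Result: 0.22218 m^2/day

Derivation:
Using cv = T * H_dr^2 / t
H_dr^2 = 6.9^2 = 47.61
cv = 0.35 * 47.61 / 75
cv = 0.22218 m^2/day


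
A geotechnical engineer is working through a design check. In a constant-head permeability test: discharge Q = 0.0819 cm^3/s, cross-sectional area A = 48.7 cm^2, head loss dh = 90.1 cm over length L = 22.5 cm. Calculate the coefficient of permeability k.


Compute hydraulic gradient:
i = dh / L = 90.1 / 22.5 = 4.00444
Then apply Darcy's law:
k = Q / (A * i)
k = 0.0819 / (48.7 * 4.00444)
k = 0.0819 / 195.016
k = 0.00042 cm/s


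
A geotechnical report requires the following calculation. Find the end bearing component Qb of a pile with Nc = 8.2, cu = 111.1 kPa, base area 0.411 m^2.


Result: 374.43 kN

Derivation:
Using Qb = Nc * cu * Ab
Qb = 8.2 * 111.1 * 0.411
Qb = 374.43 kN


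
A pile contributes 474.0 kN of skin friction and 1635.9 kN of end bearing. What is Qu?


Using Qu = Qf + Qb
Qu = 474.0 + 1635.9
Qu = 2109.9 kN


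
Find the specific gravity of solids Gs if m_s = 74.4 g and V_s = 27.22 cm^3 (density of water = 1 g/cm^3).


Result: 2.733

Derivation:
Using Gs = m_s / (V_s * rho_w)
Since rho_w = 1 g/cm^3:
Gs = 74.4 / 27.22
Gs = 2.733


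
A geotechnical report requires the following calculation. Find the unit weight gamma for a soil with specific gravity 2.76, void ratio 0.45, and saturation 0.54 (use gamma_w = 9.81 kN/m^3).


Using gamma = gamma_w * (Gs + S*e) / (1 + e)
Numerator: Gs + S*e = 2.76 + 0.54*0.45 = 3.003
Denominator: 1 + e = 1 + 0.45 = 1.45
gamma = 9.81 * 3.003 / 1.45
gamma = 20.317 kN/m^3


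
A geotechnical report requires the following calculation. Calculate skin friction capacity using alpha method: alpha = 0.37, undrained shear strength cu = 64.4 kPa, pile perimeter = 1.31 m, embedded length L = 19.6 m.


Result: 611.81 kN

Derivation:
Using Qs = alpha * cu * perimeter * L
Qs = 0.37 * 64.4 * 1.31 * 19.6
Qs = 611.81 kN


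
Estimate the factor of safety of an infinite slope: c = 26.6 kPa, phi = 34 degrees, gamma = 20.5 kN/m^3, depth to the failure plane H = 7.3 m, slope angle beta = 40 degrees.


Result: 1.165

Derivation:
Using Fs = c / (gamma*H*sin(beta)*cos(beta)) + tan(phi)/tan(beta)
Cohesion contribution = 26.6 / (20.5*7.3*sin(40)*cos(40))
Cohesion contribution = 0.36098
Friction contribution = tan(34)/tan(40) = 0.803848
Fs = 0.36098 + 0.803848
Fs = 1.165


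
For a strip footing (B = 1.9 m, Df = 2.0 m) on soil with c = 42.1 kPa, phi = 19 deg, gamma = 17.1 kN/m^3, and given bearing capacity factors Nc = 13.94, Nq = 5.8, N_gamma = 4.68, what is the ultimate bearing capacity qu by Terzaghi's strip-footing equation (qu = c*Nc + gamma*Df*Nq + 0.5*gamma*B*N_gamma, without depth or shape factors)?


Result: 861.26 kPa

Derivation:
Compute qu = c*Nc + gamma*Df*Nq + 0.5*gamma*B*N_gamma
Term 1: 42.1 * 13.94 = 586.874
Term 2: 17.1 * 2.0 * 5.8 = 198.36
Term 3: 0.5 * 17.1 * 1.9 * 4.68 = 76.0266
qu = 586.874 + 198.36 + 76.0266
qu = 861.26 kPa


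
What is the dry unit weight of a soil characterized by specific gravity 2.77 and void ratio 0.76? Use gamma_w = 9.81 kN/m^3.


Result: 15.44 kN/m^3

Derivation:
Using gamma_d = Gs * gamma_w / (1 + e)
gamma_d = 2.77 * 9.81 / (1 + 0.76)
gamma_d = 2.77 * 9.81 / 1.76
gamma_d = 15.44 kN/m^3


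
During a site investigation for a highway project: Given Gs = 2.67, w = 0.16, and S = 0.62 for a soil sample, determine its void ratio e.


Result: 0.689

Derivation:
Using the relation e = Gs * w / S
e = 2.67 * 0.16 / 0.62
e = 0.689


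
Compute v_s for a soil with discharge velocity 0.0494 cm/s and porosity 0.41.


Using v_s = v_d / n
v_s = 0.0494 / 0.41
v_s = 0.12049 cm/s


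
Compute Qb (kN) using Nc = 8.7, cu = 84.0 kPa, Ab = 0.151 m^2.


Result: 110.35 kN

Derivation:
Using Qb = Nc * cu * Ab
Qb = 8.7 * 84.0 * 0.151
Qb = 110.35 kN


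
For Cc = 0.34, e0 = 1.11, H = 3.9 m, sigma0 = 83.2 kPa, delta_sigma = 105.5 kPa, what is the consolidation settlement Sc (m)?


Using Sc = Cc * H / (1 + e0) * log10((sigma0 + delta_sigma) / sigma0)
Stress ratio = (83.2 + 105.5) / 83.2 = 2.26803
log10(2.26803) = 0.355649
Cc * H / (1 + e0) = 0.34 * 3.9 / (1 + 1.11) = 0.628436
Sc = 0.628436 * 0.355649
Sc = 0.2235 m


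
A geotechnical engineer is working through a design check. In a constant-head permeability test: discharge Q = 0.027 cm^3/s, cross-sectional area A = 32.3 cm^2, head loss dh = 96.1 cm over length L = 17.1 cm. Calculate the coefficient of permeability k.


Compute hydraulic gradient:
i = dh / L = 96.1 / 17.1 = 5.61988
Then apply Darcy's law:
k = Q / (A * i)
k = 0.027 / (32.3 * 5.61988)
k = 0.027 / 181.522
k = 0.000149 cm/s


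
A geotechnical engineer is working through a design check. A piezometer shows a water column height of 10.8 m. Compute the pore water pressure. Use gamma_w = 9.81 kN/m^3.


Using u = gamma_w * h_w
u = 9.81 * 10.8
u = 105.95 kPa


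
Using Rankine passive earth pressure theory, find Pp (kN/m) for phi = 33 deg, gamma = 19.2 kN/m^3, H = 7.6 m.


Result: 1880.92 kN/m

Derivation:
Compute passive earth pressure coefficient:
Kp = tan^2(45 + phi/2) = tan^2(61.5) = 3.39212
Compute passive force:
Pp = 0.5 * Kp * gamma * H^2
Pp = 0.5 * 3.39212 * 19.2 * 7.6^2
Pp = 1880.92 kN/m


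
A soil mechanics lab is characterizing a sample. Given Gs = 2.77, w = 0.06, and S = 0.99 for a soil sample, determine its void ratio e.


Result: 0.1679

Derivation:
Using the relation e = Gs * w / S
e = 2.77 * 0.06 / 0.99
e = 0.1679


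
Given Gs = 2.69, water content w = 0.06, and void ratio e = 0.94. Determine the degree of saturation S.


Using S = Gs * w / e
S = 2.69 * 0.06 / 0.94
S = 0.1717


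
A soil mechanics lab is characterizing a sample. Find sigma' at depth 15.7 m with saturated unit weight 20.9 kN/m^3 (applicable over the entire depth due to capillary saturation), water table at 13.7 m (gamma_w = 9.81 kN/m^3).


Result: 308.51 kPa

Derivation:
Total stress = gamma_sat * depth
sigma = 20.9 * 15.7 = 328.13 kPa
Pore water pressure u = gamma_w * (depth - d_wt)
u = 9.81 * (15.7 - 13.7) = 19.62 kPa
Effective stress = sigma - u
sigma' = 328.13 - 19.62 = 308.51 kPa


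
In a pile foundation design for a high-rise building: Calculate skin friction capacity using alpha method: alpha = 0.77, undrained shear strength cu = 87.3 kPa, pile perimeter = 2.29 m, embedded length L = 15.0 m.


Using Qs = alpha * cu * perimeter * L
Qs = 0.77 * 87.3 * 2.29 * 15.0
Qs = 2309.04 kN


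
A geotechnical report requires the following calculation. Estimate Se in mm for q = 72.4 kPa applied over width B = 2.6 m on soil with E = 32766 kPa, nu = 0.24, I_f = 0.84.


Using Se = q * B * (1 - nu^2) * I_f / E
1 - nu^2 = 1 - 0.24^2 = 0.9424
Se = 72.4 * 2.6 * 0.9424 * 0.84 / 32766
Se = 0.004548 m
Convert to mm: Se = 0.004548 * 1000 = 4.548 mm


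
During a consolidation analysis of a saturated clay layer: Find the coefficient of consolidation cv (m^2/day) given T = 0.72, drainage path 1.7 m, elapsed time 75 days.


Result: 0.02774 m^2/day

Derivation:
Using cv = T * H_dr^2 / t
H_dr^2 = 1.7^2 = 2.89
cv = 0.72 * 2.89 / 75
cv = 0.02774 m^2/day


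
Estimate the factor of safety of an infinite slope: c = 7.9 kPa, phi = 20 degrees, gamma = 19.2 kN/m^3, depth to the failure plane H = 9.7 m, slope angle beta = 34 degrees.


Result: 0.631

Derivation:
Using Fs = c / (gamma*H*sin(beta)*cos(beta)) + tan(phi)/tan(beta)
Cohesion contribution = 7.9 / (19.2*9.7*sin(34)*cos(34))
Cohesion contribution = 0.0914994
Friction contribution = tan(20)/tan(34) = 0.539608
Fs = 0.0914994 + 0.539608
Fs = 0.631


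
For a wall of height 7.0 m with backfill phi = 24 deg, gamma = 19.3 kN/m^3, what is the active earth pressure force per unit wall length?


Compute active earth pressure coefficient:
Ka = tan^2(45 - phi/2) = tan^2(33.0) = 0.42173
Compute active force:
Pa = 0.5 * Ka * gamma * H^2
Pa = 0.5 * 0.42173 * 19.3 * 7.0^2
Pa = 199.42 kN/m


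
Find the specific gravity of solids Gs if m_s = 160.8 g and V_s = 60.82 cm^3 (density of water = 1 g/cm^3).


Using Gs = m_s / (V_s * rho_w)
Since rho_w = 1 g/cm^3:
Gs = 160.8 / 60.82
Gs = 2.644


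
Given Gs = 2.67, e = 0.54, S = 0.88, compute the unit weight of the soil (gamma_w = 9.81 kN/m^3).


Result: 20.035 kN/m^3

Derivation:
Using gamma = gamma_w * (Gs + S*e) / (1 + e)
Numerator: Gs + S*e = 2.67 + 0.88*0.54 = 3.1452
Denominator: 1 + e = 1 + 0.54 = 1.54
gamma = 9.81 * 3.1452 / 1.54
gamma = 20.035 kN/m^3


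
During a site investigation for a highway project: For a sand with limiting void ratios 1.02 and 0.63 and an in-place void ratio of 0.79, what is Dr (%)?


Result: 58.97 %

Derivation:
Using Dr = (e_max - e) / (e_max - e_min) * 100
e_max - e = 1.02 - 0.79 = 0.23
e_max - e_min = 1.02 - 0.63 = 0.39
Dr = 0.23 / 0.39 * 100
Dr = 58.97 %


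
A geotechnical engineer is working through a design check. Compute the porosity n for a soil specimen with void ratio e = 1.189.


Using the relation n = e / (1 + e)
n = 1.189 / (1 + 1.189)
n = 1.189 / 2.189
n = 0.5432


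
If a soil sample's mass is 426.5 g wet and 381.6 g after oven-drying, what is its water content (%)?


Result: 11.77 %

Derivation:
Using w = (m_wet - m_dry) / m_dry * 100
m_wet - m_dry = 426.5 - 381.6 = 44.9 g
w = 44.9 / 381.6 * 100
w = 11.77 %


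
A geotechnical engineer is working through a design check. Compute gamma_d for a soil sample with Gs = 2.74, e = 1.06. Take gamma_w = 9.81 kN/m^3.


Using gamma_d = Gs * gamma_w / (1 + e)
gamma_d = 2.74 * 9.81 / (1 + 1.06)
gamma_d = 2.74 * 9.81 / 2.06
gamma_d = 13.048 kN/m^3


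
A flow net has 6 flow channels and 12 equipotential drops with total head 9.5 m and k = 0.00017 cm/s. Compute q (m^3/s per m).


Result: 8.075e-06 m^3/s per m

Derivation:
Convert k to m/s for unit consistency with H:
k = 0.00017 cm/s = 0.00017 / 100 m/s = 1.7e-06 m/s
Using q = k * H * Nf / Nd
Nf / Nd = 6 / 12 = 0.5
q = 1.7e-06 * 9.5 * 0.5
q = 8.075e-06 m^3/s per m


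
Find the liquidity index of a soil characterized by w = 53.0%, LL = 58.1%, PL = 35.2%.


First compute the plasticity index:
PI = LL - PL = 58.1 - 35.2 = 22.9
Then compute the liquidity index:
LI = (w - PL) / PI
LI = (53.0 - 35.2) / 22.9
LI = 0.777


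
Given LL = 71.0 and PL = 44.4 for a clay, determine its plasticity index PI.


Result: 26.6

Derivation:
Using PI = LL - PL
PI = 71.0 - 44.4
PI = 26.6


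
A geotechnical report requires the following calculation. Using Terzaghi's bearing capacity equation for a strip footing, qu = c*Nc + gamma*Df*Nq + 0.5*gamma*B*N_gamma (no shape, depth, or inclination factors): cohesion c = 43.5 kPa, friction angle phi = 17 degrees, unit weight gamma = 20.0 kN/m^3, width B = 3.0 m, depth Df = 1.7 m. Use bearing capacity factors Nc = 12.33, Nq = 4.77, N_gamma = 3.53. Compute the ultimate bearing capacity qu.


Compute qu = c*Nc + gamma*Df*Nq + 0.5*gamma*B*N_gamma
Term 1: 43.5 * 12.33 = 536.355
Term 2: 20.0 * 1.7 * 4.77 = 162.18
Term 3: 0.5 * 20.0 * 3.0 * 3.53 = 105.9
qu = 536.355 + 162.18 + 105.9
qu = 804.44 kPa


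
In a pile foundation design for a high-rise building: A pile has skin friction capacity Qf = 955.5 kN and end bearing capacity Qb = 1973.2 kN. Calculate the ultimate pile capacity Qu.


Result: 2928.7 kN

Derivation:
Using Qu = Qf + Qb
Qu = 955.5 + 1973.2
Qu = 2928.7 kN


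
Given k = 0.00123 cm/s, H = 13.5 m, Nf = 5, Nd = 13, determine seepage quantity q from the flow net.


Result: 6.387e-05 m^3/s per m

Derivation:
Convert k to m/s for unit consistency with H:
k = 0.00123 cm/s = 0.00123 / 100 m/s = 1.23e-05 m/s
Using q = k * H * Nf / Nd
Nf / Nd = 5 / 13 = 0.3846
q = 1.23e-05 * 13.5 * 0.3846
q = 6.387e-05 m^3/s per m


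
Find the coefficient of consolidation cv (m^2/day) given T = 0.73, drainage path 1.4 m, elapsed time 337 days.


Result: 0.00425 m^2/day

Derivation:
Using cv = T * H_dr^2 / t
H_dr^2 = 1.4^2 = 1.96
cv = 0.73 * 1.96 / 337
cv = 0.00425 m^2/day


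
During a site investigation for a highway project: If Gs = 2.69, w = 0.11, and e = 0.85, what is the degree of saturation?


Result: 0.3481

Derivation:
Using S = Gs * w / e
S = 2.69 * 0.11 / 0.85
S = 0.3481


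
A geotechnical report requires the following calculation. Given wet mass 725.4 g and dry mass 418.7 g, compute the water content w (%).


Result: 73.25 %

Derivation:
Using w = (m_wet - m_dry) / m_dry * 100
m_wet - m_dry = 725.4 - 418.7 = 306.7 g
w = 306.7 / 418.7 * 100
w = 73.25 %


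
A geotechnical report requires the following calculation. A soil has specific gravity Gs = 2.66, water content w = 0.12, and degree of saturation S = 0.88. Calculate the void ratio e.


Result: 0.3627

Derivation:
Using the relation e = Gs * w / S
e = 2.66 * 0.12 / 0.88
e = 0.3627


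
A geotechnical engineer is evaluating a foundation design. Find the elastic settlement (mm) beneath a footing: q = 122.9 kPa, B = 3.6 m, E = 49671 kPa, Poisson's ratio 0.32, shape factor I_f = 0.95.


Result: 7.596 mm

Derivation:
Using Se = q * B * (1 - nu^2) * I_f / E
1 - nu^2 = 1 - 0.32^2 = 0.8976
Se = 122.9 * 3.6 * 0.8976 * 0.95 / 49671
Se = 0.007596 m
Convert to mm: Se = 0.007596 * 1000 = 7.596 mm
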